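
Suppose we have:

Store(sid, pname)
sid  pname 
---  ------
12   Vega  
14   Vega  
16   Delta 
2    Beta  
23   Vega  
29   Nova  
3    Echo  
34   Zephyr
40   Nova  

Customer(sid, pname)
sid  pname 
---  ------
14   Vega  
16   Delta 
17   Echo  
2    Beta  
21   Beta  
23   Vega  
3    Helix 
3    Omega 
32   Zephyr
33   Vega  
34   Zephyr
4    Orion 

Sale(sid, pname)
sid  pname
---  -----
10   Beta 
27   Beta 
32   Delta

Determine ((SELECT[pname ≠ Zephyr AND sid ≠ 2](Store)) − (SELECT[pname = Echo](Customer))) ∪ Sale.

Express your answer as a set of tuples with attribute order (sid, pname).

{(10, Beta), (12, Vega), (14, Vega), (16, Delta), (23, Vega), (27, Beta), (29, Nova), (3, Echo), (32, Delta), (40, Nova)}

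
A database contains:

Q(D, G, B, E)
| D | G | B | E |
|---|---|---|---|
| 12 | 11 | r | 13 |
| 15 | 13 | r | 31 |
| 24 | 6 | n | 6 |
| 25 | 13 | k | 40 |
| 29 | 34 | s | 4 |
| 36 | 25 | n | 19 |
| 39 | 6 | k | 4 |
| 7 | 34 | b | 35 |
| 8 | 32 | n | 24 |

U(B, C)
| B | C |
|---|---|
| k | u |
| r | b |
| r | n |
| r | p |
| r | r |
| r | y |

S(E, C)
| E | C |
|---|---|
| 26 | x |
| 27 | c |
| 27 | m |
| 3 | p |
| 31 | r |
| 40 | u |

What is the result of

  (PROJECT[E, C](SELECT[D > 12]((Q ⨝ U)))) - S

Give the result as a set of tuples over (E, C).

{(31, b), (31, n), (31, p), (31, y), (4, u)}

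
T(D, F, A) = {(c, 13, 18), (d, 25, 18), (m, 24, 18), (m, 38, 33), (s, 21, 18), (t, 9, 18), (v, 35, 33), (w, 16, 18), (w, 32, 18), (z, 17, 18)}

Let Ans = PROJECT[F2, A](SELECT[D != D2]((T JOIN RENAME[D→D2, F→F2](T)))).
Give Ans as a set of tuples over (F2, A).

ρ[D→D2, F→F2]: schema becomes (D2, F2, A); tuples unchanged.
T ⋈ RENAME[D→D2, F→F2](T) (natural join on A): {(c, 13, 18, c, 13), (c, 13, 18, d, 25), (c, 13, 18, m, 24), (c, 13, 18, s, 21), (c, 13, 18, t, 9), (c, 13, 18, w, 16), (c, 13, 18, w, 32), (c, 13, 18, z, 17), (d, 25, 18, c, 13), (d, 25, 18, d, 25), (d, 25, 18, m, 24), (d, 25, 18, s, 21), (d, 25, 18, t, 9), (d, 25, 18, w, 16), (d, 25, 18, w, 32), (d, 25, 18, z, 17), (m, 24, 18, c, 13), (m, 24, 18, d, 25), (m, 24, 18, m, 24), (m, 24, 18, s, 21), (m, 24, 18, t, 9), (m, 24, 18, w, 16), (m, 24, 18, w, 32), (m, 24, 18, z, 17), (m, 38, 33, m, 38), (m, 38, 33, v, 35), (s, 21, 18, c, 13), (s, 21, 18, d, 25), (s, 21, 18, m, 24), (s, 21, 18, s, 21), (s, 21, 18, t, 9), (s, 21, 18, w, 16), (s, 21, 18, w, 32), (s, 21, 18, z, 17), (t, 9, 18, c, 13), (t, 9, 18, d, 25), (t, 9, 18, m, 24), (t, 9, 18, s, 21), (t, 9, 18, t, 9), (t, 9, 18, w, 16), (t, 9, 18, w, 32), (t, 9, 18, z, 17), (v, 35, 33, m, 38), (v, 35, 33, v, 35), (w, 16, 18, c, 13), (w, 16, 18, d, 25), (w, 16, 18, m, 24), (w, 16, 18, s, 21), (w, 16, 18, t, 9), (w, 16, 18, w, 16), (w, 16, 18, w, 32), (w, 16, 18, z, 17), (w, 32, 18, c, 13), (w, 32, 18, d, 25), (w, 32, 18, m, 24), (w, 32, 18, s, 21), (w, 32, 18, t, 9), (w, 32, 18, w, 16), (w, 32, 18, w, 32), (w, 32, 18, z, 17), (z, 17, 18, c, 13), (z, 17, 18, d, 25), (z, 17, 18, m, 24), (z, 17, 18, s, 21), (z, 17, 18, t, 9), (z, 17, 18, w, 16), (z, 17, 18, w, 32), (z, 17, 18, z, 17)}
σ[D != D2]: keep tuples satisfying D != D2 → {(c, 13, 18, d, 25), (c, 13, 18, m, 24), (c, 13, 18, s, 21), (c, 13, 18, t, 9), (c, 13, 18, w, 16), (c, 13, 18, w, 32), (c, 13, 18, z, 17), (d, 25, 18, c, 13), (d, 25, 18, m, 24), (d, 25, 18, s, 21), (d, 25, 18, t, 9), (d, 25, 18, w, 16), (d, 25, 18, w, 32), (d, 25, 18, z, 17), (m, 24, 18, c, 13), (m, 24, 18, d, 25), (m, 24, 18, s, 21), (m, 24, 18, t, 9), (m, 24, 18, w, 16), (m, 24, 18, w, 32), (m, 24, 18, z, 17), (m, 38, 33, v, 35), (s, 21, 18, c, 13), (s, 21, 18, d, 25), (s, 21, 18, m, 24), (s, 21, 18, t, 9), (s, 21, 18, w, 16), (s, 21, 18, w, 32), (s, 21, 18, z, 17), (t, 9, 18, c, 13), (t, 9, 18, d, 25), (t, 9, 18, m, 24), (t, 9, 18, s, 21), (t, 9, 18, w, 16), (t, 9, 18, w, 32), (t, 9, 18, z, 17), (v, 35, 33, m, 38), (w, 16, 18, c, 13), (w, 16, 18, d, 25), (w, 16, 18, m, 24), (w, 16, 18, s, 21), (w, 16, 18, t, 9), (w, 16, 18, z, 17), (w, 32, 18, c, 13), (w, 32, 18, d, 25), (w, 32, 18, m, 24), (w, 32, 18, s, 21), (w, 32, 18, t, 9), (w, 32, 18, z, 17), (z, 17, 18, c, 13), (z, 17, 18, d, 25), (z, 17, 18, m, 24), (z, 17, 18, s, 21), (z, 17, 18, t, 9), (z, 17, 18, w, 16), (z, 17, 18, w, 32)}
Keep only column(s) F2, A (46 duplicate(s) eliminated): {(13, 18), (16, 18), (17, 18), (21, 18), (24, 18), (25, 18), (32, 18), (35, 33), (38, 33), (9, 18)}

{(13, 18), (16, 18), (17, 18), (21, 18), (24, 18), (25, 18), (32, 18), (35, 33), (38, 33), (9, 18)}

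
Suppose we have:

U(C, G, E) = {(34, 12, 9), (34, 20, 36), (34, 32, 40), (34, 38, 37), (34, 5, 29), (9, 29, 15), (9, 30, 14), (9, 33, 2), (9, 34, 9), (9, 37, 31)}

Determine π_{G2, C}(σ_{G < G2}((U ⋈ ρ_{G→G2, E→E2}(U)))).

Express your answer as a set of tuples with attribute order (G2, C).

{(12, 34), (20, 34), (30, 9), (32, 34), (33, 9), (34, 9), (37, 9), (38, 34)}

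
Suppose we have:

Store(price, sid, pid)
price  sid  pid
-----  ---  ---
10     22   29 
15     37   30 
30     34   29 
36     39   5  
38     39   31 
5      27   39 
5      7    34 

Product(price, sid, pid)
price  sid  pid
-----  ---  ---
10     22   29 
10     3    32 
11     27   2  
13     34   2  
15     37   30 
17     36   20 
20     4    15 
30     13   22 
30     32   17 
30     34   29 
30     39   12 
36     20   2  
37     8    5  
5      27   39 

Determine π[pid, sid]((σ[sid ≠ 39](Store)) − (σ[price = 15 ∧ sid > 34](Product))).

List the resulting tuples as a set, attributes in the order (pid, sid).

Apply σ_{sid ≠ 39}; surviving tuples: {(10, 22, 29), (15, 37, 30), (30, 34, 29), (5, 27, 39), (5, 7, 34)}
Apply σ_{price = 15 ∧ sid > 34}; surviving tuples: {(15, 37, 30)}
Set difference of the two operands is {(10, 22, 29), (30, 34, 29), (5, 27, 39), (5, 7, 34)}.
π[pid, sid]: project onto (pid, sid) → {(29, 22), (29, 34), (34, 7), (39, 27)}

{(29, 22), (29, 34), (34, 7), (39, 27)}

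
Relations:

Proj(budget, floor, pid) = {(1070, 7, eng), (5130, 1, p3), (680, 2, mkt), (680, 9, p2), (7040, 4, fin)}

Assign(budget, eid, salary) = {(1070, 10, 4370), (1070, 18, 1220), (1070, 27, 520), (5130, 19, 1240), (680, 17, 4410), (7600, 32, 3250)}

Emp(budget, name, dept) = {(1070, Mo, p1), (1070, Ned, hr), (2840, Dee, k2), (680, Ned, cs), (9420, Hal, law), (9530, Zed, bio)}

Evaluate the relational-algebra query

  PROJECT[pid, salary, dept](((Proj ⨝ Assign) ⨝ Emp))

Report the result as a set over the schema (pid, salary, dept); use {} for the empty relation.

Joining Proj and Assign on budget yields {(1070, 7, eng, 10, 4370), (1070, 7, eng, 18, 1220), (1070, 7, eng, 27, 520), (5130, 1, p3, 19, 1240), (680, 2, mkt, 17, 4410), (680, 9, p2, 17, 4410)}.
Joining (Proj ⨝ Assign) and Emp on budget yields {(1070, 7, eng, 10, 4370, Mo, p1), (1070, 7, eng, 10, 4370, Ned, hr), (1070, 7, eng, 18, 1220, Mo, p1), (1070, 7, eng, 18, 1220, Ned, hr), (1070, 7, eng, 27, 520, Mo, p1), (1070, 7, eng, 27, 520, Ned, hr), (680, 2, mkt, 17, 4410, Ned, cs), (680, 9, p2, 17, 4410, Ned, cs)}.
π[pid, salary, dept]: project onto (pid, salary, dept) → {(eng, 1220, hr), (eng, 1220, p1), (eng, 4370, hr), (eng, 4370, p1), (eng, 520, hr), (eng, 520, p1), (mkt, 4410, cs), (p2, 4410, cs)}

{(eng, 1220, hr), (eng, 1220, p1), (eng, 4370, hr), (eng, 4370, p1), (eng, 520, hr), (eng, 520, p1), (mkt, 4410, cs), (p2, 4410, cs)}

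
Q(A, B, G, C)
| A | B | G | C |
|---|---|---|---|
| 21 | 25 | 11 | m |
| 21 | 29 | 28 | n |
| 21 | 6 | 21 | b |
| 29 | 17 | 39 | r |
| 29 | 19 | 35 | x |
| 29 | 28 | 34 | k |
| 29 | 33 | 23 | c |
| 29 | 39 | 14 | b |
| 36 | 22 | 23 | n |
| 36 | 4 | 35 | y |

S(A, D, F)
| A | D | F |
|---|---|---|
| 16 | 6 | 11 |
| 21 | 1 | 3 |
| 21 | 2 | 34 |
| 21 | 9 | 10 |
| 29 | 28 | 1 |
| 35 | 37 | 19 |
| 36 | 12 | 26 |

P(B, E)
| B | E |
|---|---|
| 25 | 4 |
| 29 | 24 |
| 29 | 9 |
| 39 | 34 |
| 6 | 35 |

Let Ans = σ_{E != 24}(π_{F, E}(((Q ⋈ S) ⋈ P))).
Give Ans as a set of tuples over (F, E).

Joining Q and S on A yields {(21, 25, 11, m, 1, 3), (21, 25, 11, m, 2, 34), (21, 25, 11, m, 9, 10), (21, 29, 28, n, 1, 3), (21, 29, 28, n, 2, 34), (21, 29, 28, n, 9, 10), (21, 6, 21, b, 1, 3), (21, 6, 21, b, 2, 34), (21, 6, 21, b, 9, 10), (29, 17, 39, r, 28, 1), (29, 19, 35, x, 28, 1), (29, 28, 34, k, 28, 1), (29, 33, 23, c, 28, 1), (29, 39, 14, b, 28, 1), (36, 22, 23, n, 12, 26), (36, 4, 35, y, 12, 26)}.
Joining (Q ⋈ S) and P on B yields {(21, 25, 11, m, 1, 3, 4), (21, 25, 11, m, 2, 34, 4), (21, 25, 11, m, 9, 10, 4), (21, 29, 28, n, 1, 3, 24), (21, 29, 28, n, 1, 3, 9), (21, 29, 28, n, 2, 34, 24), (21, 29, 28, n, 2, 34, 9), (21, 29, 28, n, 9, 10, 24), (21, 29, 28, n, 9, 10, 9), (21, 6, 21, b, 1, 3, 35), (21, 6, 21, b, 2, 34, 35), (21, 6, 21, b, 9, 10, 35), (29, 39, 14, b, 28, 1, 34)}.
Keep only column(s) F, E: {(1, 34), (10, 24), (10, 35), (10, 4), (10, 9), (3, 24), (3, 35), (3, 4), (3, 9), (34, 24), (34, 35), (34, 4), (34, 9)}
Apply σ_{E != 24}; surviving tuples: {(1, 34), (10, 35), (10, 4), (10, 9), (3, 35), (3, 4), (3, 9), (34, 35), (34, 4), (34, 9)}

{(1, 34), (10, 35), (10, 4), (10, 9), (3, 35), (3, 4), (3, 9), (34, 35), (34, 4), (34, 9)}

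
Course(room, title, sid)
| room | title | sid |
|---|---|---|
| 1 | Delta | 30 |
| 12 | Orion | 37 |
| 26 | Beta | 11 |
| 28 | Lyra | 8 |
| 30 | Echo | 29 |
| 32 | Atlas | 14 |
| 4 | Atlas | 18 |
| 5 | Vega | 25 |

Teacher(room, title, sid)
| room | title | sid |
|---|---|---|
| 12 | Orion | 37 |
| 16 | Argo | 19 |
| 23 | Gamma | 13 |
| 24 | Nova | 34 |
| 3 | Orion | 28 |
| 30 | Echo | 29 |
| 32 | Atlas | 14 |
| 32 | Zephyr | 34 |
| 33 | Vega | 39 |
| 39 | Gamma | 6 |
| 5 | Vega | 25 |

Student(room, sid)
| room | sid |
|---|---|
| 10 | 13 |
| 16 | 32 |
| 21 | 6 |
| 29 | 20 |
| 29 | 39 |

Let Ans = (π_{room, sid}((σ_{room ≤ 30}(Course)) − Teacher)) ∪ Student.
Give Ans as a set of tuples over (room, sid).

{(1, 30), (10, 13), (16, 32), (21, 6), (26, 11), (28, 8), (29, 20), (29, 39), (4, 18)}

σ[room ≤ 30]: keep tuples satisfying room ≤ 30 → {(1, Delta, 30), (12, Orion, 37), (26, Beta, 11), (28, Lyra, 8), (30, Echo, 29), (4, Atlas, 18), (5, Vega, 25)}
Set difference of the two operands is {(1, Delta, 30), (26, Beta, 11), (28, Lyra, 8), (4, Atlas, 18)}.
Projecting to room, sid: {(1, 30), (26, 11), (28, 8), (4, 18)}
Set union of the two operands is {(1, 30), (10, 13), (16, 32), (21, 6), (26, 11), (28, 8), (29, 20), (29, 39), (4, 18)}.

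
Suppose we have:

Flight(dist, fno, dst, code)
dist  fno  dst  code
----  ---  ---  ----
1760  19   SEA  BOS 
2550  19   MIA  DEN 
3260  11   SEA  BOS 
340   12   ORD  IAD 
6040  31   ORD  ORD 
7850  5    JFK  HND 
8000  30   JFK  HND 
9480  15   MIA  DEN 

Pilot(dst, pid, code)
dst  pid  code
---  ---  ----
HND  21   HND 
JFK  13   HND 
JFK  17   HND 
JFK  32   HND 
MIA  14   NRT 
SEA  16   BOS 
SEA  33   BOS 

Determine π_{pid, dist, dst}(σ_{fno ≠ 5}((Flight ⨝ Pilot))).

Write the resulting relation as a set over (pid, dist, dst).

Natural join on dst, code: {(1760, 19, SEA, BOS, 16), (1760, 19, SEA, BOS, 33), (3260, 11, SEA, BOS, 16), (3260, 11, SEA, BOS, 33), (7850, 5, JFK, HND, 13), (7850, 5, JFK, HND, 17), (7850, 5, JFK, HND, 32), (8000, 30, JFK, HND, 13), (8000, 30, JFK, HND, 17), (8000, 30, JFK, HND, 32)}
Filtering on fno ≠ 5 leaves {(1760, 19, SEA, BOS, 16), (1760, 19, SEA, BOS, 33), (3260, 11, SEA, BOS, 16), (3260, 11, SEA, BOS, 33), (8000, 30, JFK, HND, 13), (8000, 30, JFK, HND, 17), (8000, 30, JFK, HND, 32)}.
Projecting to pid, dist, dst: {(13, 8000, JFK), (16, 1760, SEA), (16, 3260, SEA), (17, 8000, JFK), (32, 8000, JFK), (33, 1760, SEA), (33, 3260, SEA)}

{(13, 8000, JFK), (16, 1760, SEA), (16, 3260, SEA), (17, 8000, JFK), (32, 8000, JFK), (33, 1760, SEA), (33, 3260, SEA)}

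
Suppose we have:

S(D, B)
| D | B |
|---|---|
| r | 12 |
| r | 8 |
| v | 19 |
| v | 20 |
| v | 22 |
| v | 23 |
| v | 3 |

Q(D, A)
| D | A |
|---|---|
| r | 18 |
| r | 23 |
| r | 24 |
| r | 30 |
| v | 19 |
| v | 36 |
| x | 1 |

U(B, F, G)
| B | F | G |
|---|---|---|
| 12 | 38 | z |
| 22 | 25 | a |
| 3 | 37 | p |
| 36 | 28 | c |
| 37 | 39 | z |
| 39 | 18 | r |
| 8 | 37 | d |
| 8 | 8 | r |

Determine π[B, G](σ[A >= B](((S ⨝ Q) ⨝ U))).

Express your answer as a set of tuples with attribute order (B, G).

{(12, z), (22, a), (3, p), (8, d), (8, r)}

Natural join on D: {(r, 12, 18), (r, 12, 23), (r, 12, 24), (r, 12, 30), (r, 8, 18), (r, 8, 23), (r, 8, 24), (r, 8, 30), (v, 19, 19), (v, 19, 36), (v, 20, 19), (v, 20, 36), (v, 22, 19), (v, 22, 36), (v, 23, 19), (v, 23, 36), (v, 3, 19), (v, 3, 36)}
Natural join on B: {(r, 12, 18, 38, z), (r, 12, 23, 38, z), (r, 12, 24, 38, z), (r, 12, 30, 38, z), (r, 8, 18, 37, d), (r, 8, 18, 8, r), (r, 8, 23, 37, d), (r, 8, 23, 8, r), (r, 8, 24, 37, d), (r, 8, 24, 8, r), (r, 8, 30, 37, d), (r, 8, 30, 8, r), (v, 22, 19, 25, a), (v, 22, 36, 25, a), (v, 3, 19, 37, p), (v, 3, 36, 37, p)}
Apply σ_{A >= B}; surviving tuples: {(r, 12, 18, 38, z), (r, 12, 23, 38, z), (r, 12, 24, 38, z), (r, 12, 30, 38, z), (r, 8, 18, 37, d), (r, 8, 18, 8, r), (r, 8, 23, 37, d), (r, 8, 23, 8, r), (r, 8, 24, 37, d), (r, 8, 24, 8, r), (r, 8, 30, 37, d), (r, 8, 30, 8, r), (v, 22, 36, 25, a), (v, 3, 19, 37, p), (v, 3, 36, 37, p)}
π[B, G]: project onto (B, G) (10 duplicate(s) eliminated) → {(12, z), (22, a), (3, p), (8, d), (8, r)}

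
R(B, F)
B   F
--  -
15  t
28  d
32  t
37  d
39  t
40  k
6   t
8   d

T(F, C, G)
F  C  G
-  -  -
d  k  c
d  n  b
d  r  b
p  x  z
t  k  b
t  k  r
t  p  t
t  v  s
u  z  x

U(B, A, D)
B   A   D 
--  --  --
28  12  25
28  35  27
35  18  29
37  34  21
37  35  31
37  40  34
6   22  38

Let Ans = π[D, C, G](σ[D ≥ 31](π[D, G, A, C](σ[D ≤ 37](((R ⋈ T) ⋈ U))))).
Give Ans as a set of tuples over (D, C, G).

{(31, k, c), (31, n, b), (31, r, b), (34, k, c), (34, n, b), (34, r, b)}

R ⋈ T (natural join on F): {(15, t, k, b), (15, t, k, r), (15, t, p, t), (15, t, v, s), (28, d, k, c), (28, d, n, b), (28, d, r, b), (32, t, k, b), (32, t, k, r), (32, t, p, t), (32, t, v, s), (37, d, k, c), (37, d, n, b), (37, d, r, b), (39, t, k, b), (39, t, k, r), (39, t, p, t), (39, t, v, s), (6, t, k, b), (6, t, k, r), (6, t, p, t), (6, t, v, s), (8, d, k, c), (8, d, n, b), (8, d, r, b)}
(R ⋈ T) ⋈ U (natural join on B): {(28, d, k, c, 12, 25), (28, d, k, c, 35, 27), (28, d, n, b, 12, 25), (28, d, n, b, 35, 27), (28, d, r, b, 12, 25), (28, d, r, b, 35, 27), (37, d, k, c, 34, 21), (37, d, k, c, 35, 31), (37, d, k, c, 40, 34), (37, d, n, b, 34, 21), (37, d, n, b, 35, 31), (37, d, n, b, 40, 34), (37, d, r, b, 34, 21), (37, d, r, b, 35, 31), (37, d, r, b, 40, 34), (6, t, k, b, 22, 38), (6, t, k, r, 22, 38), (6, t, p, t, 22, 38), (6, t, v, s, 22, 38)}
Apply σ_{D ≤ 37}; surviving tuples: {(28, d, k, c, 12, 25), (28, d, k, c, 35, 27), (28, d, n, b, 12, 25), (28, d, n, b, 35, 27), (28, d, r, b, 12, 25), (28, d, r, b, 35, 27), (37, d, k, c, 34, 21), (37, d, k, c, 35, 31), (37, d, k, c, 40, 34), (37, d, n, b, 34, 21), (37, d, n, b, 35, 31), (37, d, n, b, 40, 34), (37, d, r, b, 34, 21), (37, d, r, b, 35, 31), (37, d, r, b, 40, 34)}
Projecting to D, G, A, C: {(21, b, 34, n), (21, b, 34, r), (21, c, 34, k), (25, b, 12, n), (25, b, 12, r), (25, c, 12, k), (27, b, 35, n), (27, b, 35, r), (27, c, 35, k), (31, b, 35, n), (31, b, 35, r), (31, c, 35, k), (34, b, 40, n), (34, b, 40, r), (34, c, 40, k)}
Apply σ_{D ≥ 31}; surviving tuples: {(31, b, 35, n), (31, b, 35, r), (31, c, 35, k), (34, b, 40, n), (34, b, 40, r), (34, c, 40, k)}
Projecting to D, C, G: {(31, k, c), (31, n, b), (31, r, b), (34, k, c), (34, n, b), (34, r, b)}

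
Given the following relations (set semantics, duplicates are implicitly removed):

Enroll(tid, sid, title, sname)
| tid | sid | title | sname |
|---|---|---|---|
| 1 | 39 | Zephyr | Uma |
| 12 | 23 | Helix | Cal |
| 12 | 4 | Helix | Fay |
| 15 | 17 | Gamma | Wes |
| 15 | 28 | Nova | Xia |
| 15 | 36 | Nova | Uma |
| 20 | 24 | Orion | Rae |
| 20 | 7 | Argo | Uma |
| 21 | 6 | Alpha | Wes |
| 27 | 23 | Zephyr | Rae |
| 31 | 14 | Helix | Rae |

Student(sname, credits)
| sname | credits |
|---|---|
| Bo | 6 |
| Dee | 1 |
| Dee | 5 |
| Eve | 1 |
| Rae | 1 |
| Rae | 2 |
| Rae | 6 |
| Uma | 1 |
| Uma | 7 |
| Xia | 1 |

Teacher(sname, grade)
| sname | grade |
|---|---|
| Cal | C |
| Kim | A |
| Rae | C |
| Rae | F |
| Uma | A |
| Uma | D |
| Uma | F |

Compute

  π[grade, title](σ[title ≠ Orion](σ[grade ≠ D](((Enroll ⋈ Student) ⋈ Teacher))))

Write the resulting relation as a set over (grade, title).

Enroll ⋈ Student (natural join on sname): {(1, 39, Zephyr, Uma, 1), (1, 39, Zephyr, Uma, 7), (15, 28, Nova, Xia, 1), (15, 36, Nova, Uma, 1), (15, 36, Nova, Uma, 7), (20, 24, Orion, Rae, 1), (20, 24, Orion, Rae, 2), (20, 24, Orion, Rae, 6), (20, 7, Argo, Uma, 1), (20, 7, Argo, Uma, 7), (27, 23, Zephyr, Rae, 1), (27, 23, Zephyr, Rae, 2), (27, 23, Zephyr, Rae, 6), (31, 14, Helix, Rae, 1), (31, 14, Helix, Rae, 2), (31, 14, Helix, Rae, 6)}
(Enroll ⋈ Student) ⋈ Teacher (natural join on sname): {(1, 39, Zephyr, Uma, 1, A), (1, 39, Zephyr, Uma, 1, D), (1, 39, Zephyr, Uma, 1, F), (1, 39, Zephyr, Uma, 7, A), (1, 39, Zephyr, Uma, 7, D), (1, 39, Zephyr, Uma, 7, F), (15, 36, Nova, Uma, 1, A), (15, 36, Nova, Uma, 1, D), (15, 36, Nova, Uma, 1, F), (15, 36, Nova, Uma, 7, A), (15, 36, Nova, Uma, 7, D), (15, 36, Nova, Uma, 7, F), (20, 24, Orion, Rae, 1, C), (20, 24, Orion, Rae, 1, F), (20, 24, Orion, Rae, 2, C), (20, 24, Orion, Rae, 2, F), (20, 24, Orion, Rae, 6, C), (20, 24, Orion, Rae, 6, F), (20, 7, Argo, Uma, 1, A), (20, 7, Argo, Uma, 1, D), (20, 7, Argo, Uma, 1, F), (20, 7, Argo, Uma, 7, A), (20, 7, Argo, Uma, 7, D), (20, 7, Argo, Uma, 7, F), (27, 23, Zephyr, Rae, 1, C), (27, 23, Zephyr, Rae, 1, F), (27, 23, Zephyr, Rae, 2, C), (27, 23, Zephyr, Rae, 2, F), (27, 23, Zephyr, Rae, 6, C), (27, 23, Zephyr, Rae, 6, F), (31, 14, Helix, Rae, 1, C), (31, 14, Helix, Rae, 1, F), (31, 14, Helix, Rae, 2, C), (31, 14, Helix, Rae, 2, F), (31, 14, Helix, Rae, 6, C), (31, 14, Helix, Rae, 6, F)}
Selection grade ≠ D: {(1, 39, Zephyr, Uma, 1, A), (1, 39, Zephyr, Uma, 1, F), (1, 39, Zephyr, Uma, 7, A), (1, 39, Zephyr, Uma, 7, F), (15, 36, Nova, Uma, 1, A), (15, 36, Nova, Uma, 1, F), (15, 36, Nova, Uma, 7, A), (15, 36, Nova, Uma, 7, F), (20, 24, Orion, Rae, 1, C), (20, 24, Orion, Rae, 1, F), (20, 24, Orion, Rae, 2, C), (20, 24, Orion, Rae, 2, F), (20, 24, Orion, Rae, 6, C), (20, 24, Orion, Rae, 6, F), (20, 7, Argo, Uma, 1, A), (20, 7, Argo, Uma, 1, F), (20, 7, Argo, Uma, 7, A), (20, 7, Argo, Uma, 7, F), (27, 23, Zephyr, Rae, 1, C), (27, 23, Zephyr, Rae, 1, F), (27, 23, Zephyr, Rae, 2, C), (27, 23, Zephyr, Rae, 2, F), (27, 23, Zephyr, Rae, 6, C), (27, 23, Zephyr, Rae, 6, F), (31, 14, Helix, Rae, 1, C), (31, 14, Helix, Rae, 1, F), (31, 14, Helix, Rae, 2, C), (31, 14, Helix, Rae, 2, F), (31, 14, Helix, Rae, 6, C), (31, 14, Helix, Rae, 6, F)}
Selection title ≠ Orion: {(1, 39, Zephyr, Uma, 1, A), (1, 39, Zephyr, Uma, 1, F), (1, 39, Zephyr, Uma, 7, A), (1, 39, Zephyr, Uma, 7, F), (15, 36, Nova, Uma, 1, A), (15, 36, Nova, Uma, 1, F), (15, 36, Nova, Uma, 7, A), (15, 36, Nova, Uma, 7, F), (20, 7, Argo, Uma, 1, A), (20, 7, Argo, Uma, 1, F), (20, 7, Argo, Uma, 7, A), (20, 7, Argo, Uma, 7, F), (27, 23, Zephyr, Rae, 1, C), (27, 23, Zephyr, Rae, 1, F), (27, 23, Zephyr, Rae, 2, C), (27, 23, Zephyr, Rae, 2, F), (27, 23, Zephyr, Rae, 6, C), (27, 23, Zephyr, Rae, 6, F), (31, 14, Helix, Rae, 1, C), (31, 14, Helix, Rae, 1, F), (31, 14, Helix, Rae, 2, C), (31, 14, Helix, Rae, 2, F), (31, 14, Helix, Rae, 6, C), (31, 14, Helix, Rae, 6, F)}
Projecting to grade, title (15 duplicate(s) eliminated): {(A, Argo), (A, Nova), (A, Zephyr), (C, Helix), (C, Zephyr), (F, Argo), (F, Helix), (F, Nova), (F, Zephyr)}

{(A, Argo), (A, Nova), (A, Zephyr), (C, Helix), (C, Zephyr), (F, Argo), (F, Helix), (F, Nova), (F, Zephyr)}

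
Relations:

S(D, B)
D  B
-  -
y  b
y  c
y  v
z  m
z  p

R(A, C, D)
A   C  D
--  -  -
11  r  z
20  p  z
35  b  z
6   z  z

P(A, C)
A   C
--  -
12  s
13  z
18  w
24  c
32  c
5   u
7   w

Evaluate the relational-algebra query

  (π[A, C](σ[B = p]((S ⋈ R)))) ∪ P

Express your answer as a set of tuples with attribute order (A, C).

{(11, r), (12, s), (13, z), (18, w), (20, p), (24, c), (32, c), (35, b), (5, u), (6, z), (7, w)}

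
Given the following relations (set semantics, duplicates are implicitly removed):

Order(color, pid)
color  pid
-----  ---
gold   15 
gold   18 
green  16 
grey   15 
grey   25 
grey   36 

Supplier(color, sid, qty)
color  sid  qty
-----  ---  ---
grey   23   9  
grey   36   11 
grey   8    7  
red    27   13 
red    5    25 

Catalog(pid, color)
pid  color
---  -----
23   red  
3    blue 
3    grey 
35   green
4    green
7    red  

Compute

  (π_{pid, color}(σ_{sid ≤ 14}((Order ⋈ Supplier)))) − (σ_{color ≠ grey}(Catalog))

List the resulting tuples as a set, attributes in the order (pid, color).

Joining Order and Supplier on color yields {(grey, 15, 23, 9), (grey, 15, 36, 11), (grey, 15, 8, 7), (grey, 25, 23, 9), (grey, 25, 36, 11), (grey, 25, 8, 7), (grey, 36, 23, 9), (grey, 36, 36, 11), (grey, 36, 8, 7)}.
Selection sid ≤ 14: {(grey, 15, 8, 7), (grey, 25, 8, 7), (grey, 36, 8, 7)}
Keep only column(s) pid, color: {(15, grey), (25, grey), (36, grey)}
Selection color ≠ grey: {(23, red), (3, blue), (35, green), (4, green), (7, red)}
Taking the difference: {(15, grey), (25, grey), (36, grey)}

{(15, grey), (25, grey), (36, grey)}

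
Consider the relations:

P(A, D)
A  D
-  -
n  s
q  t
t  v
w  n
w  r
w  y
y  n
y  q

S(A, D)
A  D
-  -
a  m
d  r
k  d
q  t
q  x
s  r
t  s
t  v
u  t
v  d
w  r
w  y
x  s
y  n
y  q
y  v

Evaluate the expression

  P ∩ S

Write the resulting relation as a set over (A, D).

{(q, t), (t, v), (w, r), (w, y), (y, n), (y, q)}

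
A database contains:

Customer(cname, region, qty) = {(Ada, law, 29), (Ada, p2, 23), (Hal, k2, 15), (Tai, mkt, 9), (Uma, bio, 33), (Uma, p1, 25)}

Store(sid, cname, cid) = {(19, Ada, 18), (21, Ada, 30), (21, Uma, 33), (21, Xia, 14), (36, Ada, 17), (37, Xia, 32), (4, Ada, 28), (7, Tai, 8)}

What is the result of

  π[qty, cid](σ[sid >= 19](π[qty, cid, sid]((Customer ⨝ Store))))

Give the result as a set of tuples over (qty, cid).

Joining Customer and Store on cname yields {(Ada, law, 29, 19, 18), (Ada, law, 29, 21, 30), (Ada, law, 29, 36, 17), (Ada, law, 29, 4, 28), (Ada, p2, 23, 19, 18), (Ada, p2, 23, 21, 30), (Ada, p2, 23, 36, 17), (Ada, p2, 23, 4, 28), (Tai, mkt, 9, 7, 8), (Uma, bio, 33, 21, 33), (Uma, p1, 25, 21, 33)}.
Projecting to qty, cid, sid: {(23, 17, 36), (23, 18, 19), (23, 28, 4), (23, 30, 21), (25, 33, 21), (29, 17, 36), (29, 18, 19), (29, 28, 4), (29, 30, 21), (33, 33, 21), (9, 8, 7)}
Selection sid >= 19: {(23, 17, 36), (23, 18, 19), (23, 30, 21), (25, 33, 21), (29, 17, 36), (29, 18, 19), (29, 30, 21), (33, 33, 21)}
Projecting to qty, cid: {(23, 17), (23, 18), (23, 30), (25, 33), (29, 17), (29, 18), (29, 30), (33, 33)}

{(23, 17), (23, 18), (23, 30), (25, 33), (29, 17), (29, 18), (29, 30), (33, 33)}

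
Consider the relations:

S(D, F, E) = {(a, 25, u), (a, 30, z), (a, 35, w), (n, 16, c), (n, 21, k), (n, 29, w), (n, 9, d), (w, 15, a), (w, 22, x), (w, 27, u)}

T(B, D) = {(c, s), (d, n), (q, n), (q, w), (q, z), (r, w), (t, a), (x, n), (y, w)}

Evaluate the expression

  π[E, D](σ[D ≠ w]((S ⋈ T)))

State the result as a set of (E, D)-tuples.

{(c, n), (d, n), (k, n), (u, a), (w, a), (w, n), (z, a)}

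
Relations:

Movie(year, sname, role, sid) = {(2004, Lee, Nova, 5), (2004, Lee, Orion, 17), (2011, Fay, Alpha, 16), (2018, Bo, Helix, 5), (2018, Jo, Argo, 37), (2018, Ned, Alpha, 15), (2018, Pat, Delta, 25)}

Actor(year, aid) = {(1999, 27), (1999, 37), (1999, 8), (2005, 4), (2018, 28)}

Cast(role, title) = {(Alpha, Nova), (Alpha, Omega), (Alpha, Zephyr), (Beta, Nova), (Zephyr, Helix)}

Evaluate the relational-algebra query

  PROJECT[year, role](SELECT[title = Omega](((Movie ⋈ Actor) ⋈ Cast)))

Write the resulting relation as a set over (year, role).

{(2018, Alpha)}

Natural join on year: {(2018, Bo, Helix, 5, 28), (2018, Jo, Argo, 37, 28), (2018, Ned, Alpha, 15, 28), (2018, Pat, Delta, 25, 28)}
Natural join on role: {(2018, Ned, Alpha, 15, 28, Nova), (2018, Ned, Alpha, 15, 28, Omega), (2018, Ned, Alpha, 15, 28, Zephyr)}
Filtering on title = Omega leaves {(2018, Ned, Alpha, 15, 28, Omega)}.
π[year, role]: project onto (year, role) → {(2018, Alpha)}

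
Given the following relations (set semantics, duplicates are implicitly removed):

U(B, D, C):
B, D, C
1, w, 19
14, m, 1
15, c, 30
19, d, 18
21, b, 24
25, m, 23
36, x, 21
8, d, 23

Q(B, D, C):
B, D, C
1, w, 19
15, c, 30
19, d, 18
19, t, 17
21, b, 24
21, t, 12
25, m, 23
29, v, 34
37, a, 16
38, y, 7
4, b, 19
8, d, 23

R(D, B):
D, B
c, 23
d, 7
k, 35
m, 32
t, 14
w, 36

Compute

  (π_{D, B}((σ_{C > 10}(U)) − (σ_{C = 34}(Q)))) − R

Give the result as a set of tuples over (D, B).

Selection C > 10: {(1, w, 19), (15, c, 30), (19, d, 18), (21, b, 24), (25, m, 23), (36, x, 21), (8, d, 23)}
Selection C = 34: {(29, v, 34)}
Taking the difference: {(1, w, 19), (15, c, 30), (19, d, 18), (21, b, 24), (25, m, 23), (36, x, 21), (8, d, 23)}
Projecting to D, B: {(b, 21), (c, 15), (d, 19), (d, 8), (m, 25), (w, 1), (x, 36)}
Taking the difference: {(b, 21), (c, 15), (d, 19), (d, 8), (m, 25), (w, 1), (x, 36)}

{(b, 21), (c, 15), (d, 19), (d, 8), (m, 25), (w, 1), (x, 36)}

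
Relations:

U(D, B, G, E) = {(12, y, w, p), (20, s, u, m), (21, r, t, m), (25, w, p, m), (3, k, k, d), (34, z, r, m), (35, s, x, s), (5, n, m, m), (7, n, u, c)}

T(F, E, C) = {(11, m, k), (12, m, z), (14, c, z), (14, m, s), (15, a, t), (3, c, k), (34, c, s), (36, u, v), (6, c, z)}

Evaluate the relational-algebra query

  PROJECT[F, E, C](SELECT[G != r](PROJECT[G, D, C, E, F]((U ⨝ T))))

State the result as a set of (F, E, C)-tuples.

{(11, m, k), (12, m, z), (14, c, z), (14, m, s), (3, c, k), (34, c, s), (6, c, z)}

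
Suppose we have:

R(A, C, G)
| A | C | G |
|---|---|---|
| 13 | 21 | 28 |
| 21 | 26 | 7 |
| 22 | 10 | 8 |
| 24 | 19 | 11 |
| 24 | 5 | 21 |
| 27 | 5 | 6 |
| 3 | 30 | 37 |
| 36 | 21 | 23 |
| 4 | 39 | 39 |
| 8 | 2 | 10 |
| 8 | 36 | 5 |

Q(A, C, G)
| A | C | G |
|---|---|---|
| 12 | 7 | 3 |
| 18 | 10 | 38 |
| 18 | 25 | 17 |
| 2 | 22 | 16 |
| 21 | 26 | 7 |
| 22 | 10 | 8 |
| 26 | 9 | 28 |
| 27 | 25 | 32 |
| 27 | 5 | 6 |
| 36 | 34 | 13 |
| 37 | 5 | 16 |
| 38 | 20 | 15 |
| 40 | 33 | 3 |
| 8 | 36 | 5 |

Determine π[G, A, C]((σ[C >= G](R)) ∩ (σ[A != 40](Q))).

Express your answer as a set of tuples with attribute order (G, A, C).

{(5, 8, 36), (7, 21, 26), (8, 22, 10)}

Apply σ_{C >= G}; surviving tuples: {(21, 26, 7), (22, 10, 8), (24, 19, 11), (4, 39, 39), (8, 36, 5)}
Apply σ_{A != 40}; surviving tuples: {(12, 7, 3), (18, 10, 38), (18, 25, 17), (2, 22, 16), (21, 26, 7), (22, 10, 8), (26, 9, 28), (27, 25, 32), (27, 5, 6), (36, 34, 13), (37, 5, 16), (38, 20, 15), (8, 36, 5)}
Taking the intersection: {(21, 26, 7), (22, 10, 8), (8, 36, 5)}
π_{G, A, C} gives {(5, 8, 36), (7, 21, 26), (8, 22, 10)}.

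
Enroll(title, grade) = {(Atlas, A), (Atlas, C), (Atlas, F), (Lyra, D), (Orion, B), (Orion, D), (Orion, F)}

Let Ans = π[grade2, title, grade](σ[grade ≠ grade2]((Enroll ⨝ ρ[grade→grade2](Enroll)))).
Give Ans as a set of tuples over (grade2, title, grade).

{(A, Atlas, C), (A, Atlas, F), (B, Orion, D), (B, Orion, F), (C, Atlas, A), (C, Atlas, F), (D, Orion, B), (D, Orion, F), (F, Atlas, A), (F, Atlas, C), (F, Orion, B), (F, Orion, D)}

ρ[grade→grade2]: schema becomes (title, grade2); tuples unchanged.
Natural join on title: {(Atlas, A, A), (Atlas, A, C), (Atlas, A, F), (Atlas, C, A), (Atlas, C, C), (Atlas, C, F), (Atlas, F, A), (Atlas, F, C), (Atlas, F, F), (Lyra, D, D), (Orion, B, B), (Orion, B, D), (Orion, B, F), (Orion, D, B), (Orion, D, D), (Orion, D, F), (Orion, F, B), (Orion, F, D), (Orion, F, F)}
Apply σ_{grade ≠ grade2}; surviving tuples: {(Atlas, A, C), (Atlas, A, F), (Atlas, C, A), (Atlas, C, F), (Atlas, F, A), (Atlas, F, C), (Orion, B, D), (Orion, B, F), (Orion, D, B), (Orion, D, F), (Orion, F, B), (Orion, F, D)}
Keep only column(s) grade2, title, grade: {(A, Atlas, C), (A, Atlas, F), (B, Orion, D), (B, Orion, F), (C, Atlas, A), (C, Atlas, F), (D, Orion, B), (D, Orion, F), (F, Atlas, A), (F, Atlas, C), (F, Orion, B), (F, Orion, D)}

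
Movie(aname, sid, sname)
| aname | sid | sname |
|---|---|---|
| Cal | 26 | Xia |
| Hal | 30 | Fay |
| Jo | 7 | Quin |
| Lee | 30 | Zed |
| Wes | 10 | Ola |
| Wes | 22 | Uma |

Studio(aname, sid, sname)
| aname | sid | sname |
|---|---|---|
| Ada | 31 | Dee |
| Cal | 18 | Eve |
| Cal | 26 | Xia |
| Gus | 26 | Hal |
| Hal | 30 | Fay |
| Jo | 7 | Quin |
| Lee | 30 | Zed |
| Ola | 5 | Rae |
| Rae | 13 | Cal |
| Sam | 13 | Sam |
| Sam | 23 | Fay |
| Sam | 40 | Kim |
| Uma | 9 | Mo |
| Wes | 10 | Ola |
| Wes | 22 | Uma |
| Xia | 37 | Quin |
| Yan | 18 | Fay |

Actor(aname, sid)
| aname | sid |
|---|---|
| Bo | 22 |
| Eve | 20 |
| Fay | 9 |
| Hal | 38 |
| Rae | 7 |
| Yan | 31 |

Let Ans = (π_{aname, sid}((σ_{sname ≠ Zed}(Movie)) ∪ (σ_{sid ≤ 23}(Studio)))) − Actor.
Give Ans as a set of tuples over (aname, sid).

Selection sname ≠ Zed: {(Cal, 26, Xia), (Hal, 30, Fay), (Jo, 7, Quin), (Wes, 10, Ola), (Wes, 22, Uma)}
Selection sid ≤ 23: {(Cal, 18, Eve), (Jo, 7, Quin), (Ola, 5, Rae), (Rae, 13, Cal), (Sam, 13, Sam), (Sam, 23, Fay), (Uma, 9, Mo), (Wes, 10, Ola), (Wes, 22, Uma), (Yan, 18, Fay)}
Union: {(Cal, 26, Xia), (Hal, 30, Fay), (Jo, 7, Quin), (Wes, 10, Ola), (Wes, 22, Uma)} with {(Cal, 18, Eve), (Jo, 7, Quin), (Ola, 5, Rae), (Rae, 13, Cal), (Sam, 13, Sam), (Sam, 23, Fay), (Uma, 9, Mo), (Wes, 10, Ola), (Wes, 22, Uma), (Yan, 18, Fay)} → {(Cal, 18, Eve), (Cal, 26, Xia), (Hal, 30, Fay), (Jo, 7, Quin), (Ola, 5, Rae), (Rae, 13, Cal), (Sam, 13, Sam), (Sam, 23, Fay), (Uma, 9, Mo), (Wes, 10, Ola), (Wes, 22, Uma), (Yan, 18, Fay)}
Keep only column(s) aname, sid: {(Cal, 18), (Cal, 26), (Hal, 30), (Jo, 7), (Ola, 5), (Rae, 13), (Sam, 13), (Sam, 23), (Uma, 9), (Wes, 10), (Wes, 22), (Yan, 18)}
Difference: {(Cal, 18), (Cal, 26), (Hal, 30), (Jo, 7), (Ola, 5), (Rae, 13), (Sam, 13), (Sam, 23), (Uma, 9), (Wes, 10), (Wes, 22), (Yan, 18)} with {(Bo, 22), (Eve, 20), (Fay, 9), (Hal, 38), (Rae, 7), (Yan, 31)} → {(Cal, 18), (Cal, 26), (Hal, 30), (Jo, 7), (Ola, 5), (Rae, 13), (Sam, 13), (Sam, 23), (Uma, 9), (Wes, 10), (Wes, 22), (Yan, 18)}

{(Cal, 18), (Cal, 26), (Hal, 30), (Jo, 7), (Ola, 5), (Rae, 13), (Sam, 13), (Sam, 23), (Uma, 9), (Wes, 10), (Wes, 22), (Yan, 18)}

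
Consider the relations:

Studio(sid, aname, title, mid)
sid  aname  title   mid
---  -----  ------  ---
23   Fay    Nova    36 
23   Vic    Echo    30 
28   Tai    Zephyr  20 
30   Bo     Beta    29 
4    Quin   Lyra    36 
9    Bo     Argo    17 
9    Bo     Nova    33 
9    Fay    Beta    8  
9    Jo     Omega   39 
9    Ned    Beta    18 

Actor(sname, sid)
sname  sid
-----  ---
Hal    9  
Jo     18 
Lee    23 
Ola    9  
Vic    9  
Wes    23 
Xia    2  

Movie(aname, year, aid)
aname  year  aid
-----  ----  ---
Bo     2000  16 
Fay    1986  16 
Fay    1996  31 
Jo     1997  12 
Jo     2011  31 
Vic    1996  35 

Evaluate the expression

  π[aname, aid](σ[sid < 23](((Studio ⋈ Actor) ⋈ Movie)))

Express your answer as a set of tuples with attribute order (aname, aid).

Joining Studio and Actor on sid yields {(23, Fay, Nova, 36, Lee), (23, Fay, Nova, 36, Wes), (23, Vic, Echo, 30, Lee), (23, Vic, Echo, 30, Wes), (9, Bo, Argo, 17, Hal), (9, Bo, Argo, 17, Ola), (9, Bo, Argo, 17, Vic), (9, Bo, Nova, 33, Hal), (9, Bo, Nova, 33, Ola), (9, Bo, Nova, 33, Vic), (9, Fay, Beta, 8, Hal), (9, Fay, Beta, 8, Ola), (9, Fay, Beta, 8, Vic), (9, Jo, Omega, 39, Hal), (9, Jo, Omega, 39, Ola), (9, Jo, Omega, 39, Vic), (9, Ned, Beta, 18, Hal), (9, Ned, Beta, 18, Ola), (9, Ned, Beta, 18, Vic)}.
Joining (Studio ⋈ Actor) and Movie on aname yields {(23, Fay, Nova, 36, Lee, 1986, 16), (23, Fay, Nova, 36, Lee, 1996, 31), (23, Fay, Nova, 36, Wes, 1986, 16), (23, Fay, Nova, 36, Wes, 1996, 31), (23, Vic, Echo, 30, Lee, 1996, 35), (23, Vic, Echo, 30, Wes, 1996, 35), (9, Bo, Argo, 17, Hal, 2000, 16), (9, Bo, Argo, 17, Ola, 2000, 16), (9, Bo, Argo, 17, Vic, 2000, 16), (9, Bo, Nova, 33, Hal, 2000, 16), (9, Bo, Nova, 33, Ola, 2000, 16), (9, Bo, Nova, 33, Vic, 2000, 16), (9, Fay, Beta, 8, Hal, 1986, 16), (9, Fay, Beta, 8, Hal, 1996, 31), (9, Fay, Beta, 8, Ola, 1986, 16), (9, Fay, Beta, 8, Ola, 1996, 31), (9, Fay, Beta, 8, Vic, 1986, 16), (9, Fay, Beta, 8, Vic, 1996, 31), (9, Jo, Omega, 39, Hal, 1997, 12), (9, Jo, Omega, 39, Hal, 2011, 31), (9, Jo, Omega, 39, Ola, 1997, 12), (9, Jo, Omega, 39, Ola, 2011, 31), (9, Jo, Omega, 39, Vic, 1997, 12), (9, Jo, Omega, 39, Vic, 2011, 31)}.
Apply σ_{sid < 23}; surviving tuples: {(9, Bo, Argo, 17, Hal, 2000, 16), (9, Bo, Argo, 17, Ola, 2000, 16), (9, Bo, Argo, 17, Vic, 2000, 16), (9, Bo, Nova, 33, Hal, 2000, 16), (9, Bo, Nova, 33, Ola, 2000, 16), (9, Bo, Nova, 33, Vic, 2000, 16), (9, Fay, Beta, 8, Hal, 1986, 16), (9, Fay, Beta, 8, Hal, 1996, 31), (9, Fay, Beta, 8, Ola, 1986, 16), (9, Fay, Beta, 8, Ola, 1996, 31), (9, Fay, Beta, 8, Vic, 1986, 16), (9, Fay, Beta, 8, Vic, 1996, 31), (9, Jo, Omega, 39, Hal, 1997, 12), (9, Jo, Omega, 39, Hal, 2011, 31), (9, Jo, Omega, 39, Ola, 1997, 12), (9, Jo, Omega, 39, Ola, 2011, 31), (9, Jo, Omega, 39, Vic, 1997, 12), (9, Jo, Omega, 39, Vic, 2011, 31)}
π_{aname, aid} gives {(Bo, 16), (Fay, 16), (Fay, 31), (Jo, 12), (Jo, 31)} (13 duplicate(s) eliminated).

{(Bo, 16), (Fay, 16), (Fay, 31), (Jo, 12), (Jo, 31)}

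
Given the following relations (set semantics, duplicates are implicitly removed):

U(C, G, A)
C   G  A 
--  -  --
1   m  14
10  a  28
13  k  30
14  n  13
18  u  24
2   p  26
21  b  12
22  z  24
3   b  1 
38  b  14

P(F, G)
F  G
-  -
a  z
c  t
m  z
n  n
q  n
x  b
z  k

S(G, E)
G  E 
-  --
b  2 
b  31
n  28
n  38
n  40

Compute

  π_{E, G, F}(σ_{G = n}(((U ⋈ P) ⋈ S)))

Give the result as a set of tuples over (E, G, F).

{(28, n, n), (28, n, q), (38, n, n), (38, n, q), (40, n, n), (40, n, q)}

Natural join on G: {(13, k, 30, z), (14, n, 13, n), (14, n, 13, q), (21, b, 12, x), (22, z, 24, a), (22, z, 24, m), (3, b, 1, x), (38, b, 14, x)}
Natural join on G: {(14, n, 13, n, 28), (14, n, 13, n, 38), (14, n, 13, n, 40), (14, n, 13, q, 28), (14, n, 13, q, 38), (14, n, 13, q, 40), (21, b, 12, x, 2), (21, b, 12, x, 31), (3, b, 1, x, 2), (3, b, 1, x, 31), (38, b, 14, x, 2), (38, b, 14, x, 31)}
Filtering on G = n leaves {(14, n, 13, n, 28), (14, n, 13, n, 38), (14, n, 13, n, 40), (14, n, 13, q, 28), (14, n, 13, q, 38), (14, n, 13, q, 40)}.
π[E, G, F]: project onto (E, G, F) → {(28, n, n), (28, n, q), (38, n, n), (38, n, q), (40, n, n), (40, n, q)}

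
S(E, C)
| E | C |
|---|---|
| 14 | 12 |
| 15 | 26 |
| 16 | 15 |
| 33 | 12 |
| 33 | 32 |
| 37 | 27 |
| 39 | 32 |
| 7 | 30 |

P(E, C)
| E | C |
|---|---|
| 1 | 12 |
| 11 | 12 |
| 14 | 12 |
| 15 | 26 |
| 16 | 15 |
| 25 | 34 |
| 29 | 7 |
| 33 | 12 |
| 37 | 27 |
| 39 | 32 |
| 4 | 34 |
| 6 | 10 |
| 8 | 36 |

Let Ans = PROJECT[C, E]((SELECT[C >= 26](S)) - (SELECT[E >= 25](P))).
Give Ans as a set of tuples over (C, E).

Filtering on C >= 26 leaves {(15, 26), (33, 32), (37, 27), (39, 32), (7, 30)}.
Filtering on E >= 25 leaves {(25, 34), (29, 7), (33, 12), (37, 27), (39, 32)}.
Set difference of the two operands is {(15, 26), (33, 32), (7, 30)}.
Keep only column(s) C, E: {(26, 15), (30, 7), (32, 33)}

{(26, 15), (30, 7), (32, 33)}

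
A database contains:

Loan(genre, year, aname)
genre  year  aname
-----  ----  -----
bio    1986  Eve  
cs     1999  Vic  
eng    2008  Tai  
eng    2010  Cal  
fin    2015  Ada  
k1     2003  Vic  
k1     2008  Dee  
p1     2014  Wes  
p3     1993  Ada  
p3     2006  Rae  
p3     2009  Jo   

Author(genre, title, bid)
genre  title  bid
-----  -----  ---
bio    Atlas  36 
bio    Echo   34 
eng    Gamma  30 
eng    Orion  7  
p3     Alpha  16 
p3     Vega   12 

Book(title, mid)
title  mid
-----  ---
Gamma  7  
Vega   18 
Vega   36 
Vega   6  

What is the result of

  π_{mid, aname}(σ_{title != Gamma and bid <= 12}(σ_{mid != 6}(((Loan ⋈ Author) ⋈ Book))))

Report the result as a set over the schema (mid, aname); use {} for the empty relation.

{(18, Ada), (18, Jo), (18, Rae), (36, Ada), (36, Jo), (36, Rae)}

Loan ⋈ Author (natural join on genre): {(bio, 1986, Eve, Atlas, 36), (bio, 1986, Eve, Echo, 34), (eng, 2008, Tai, Gamma, 30), (eng, 2008, Tai, Orion, 7), (eng, 2010, Cal, Gamma, 30), (eng, 2010, Cal, Orion, 7), (p3, 1993, Ada, Alpha, 16), (p3, 1993, Ada, Vega, 12), (p3, 2006, Rae, Alpha, 16), (p3, 2006, Rae, Vega, 12), (p3, 2009, Jo, Alpha, 16), (p3, 2009, Jo, Vega, 12)}
(Loan ⋈ Author) ⋈ Book (natural join on title): {(eng, 2008, Tai, Gamma, 30, 7), (eng, 2010, Cal, Gamma, 30, 7), (p3, 1993, Ada, Vega, 12, 18), (p3, 1993, Ada, Vega, 12, 36), (p3, 1993, Ada, Vega, 12, 6), (p3, 2006, Rae, Vega, 12, 18), (p3, 2006, Rae, Vega, 12, 36), (p3, 2006, Rae, Vega, 12, 6), (p3, 2009, Jo, Vega, 12, 18), (p3, 2009, Jo, Vega, 12, 36), (p3, 2009, Jo, Vega, 12, 6)}
Selection mid != 6: {(eng, 2008, Tai, Gamma, 30, 7), (eng, 2010, Cal, Gamma, 30, 7), (p3, 1993, Ada, Vega, 12, 18), (p3, 1993, Ada, Vega, 12, 36), (p3, 2006, Rae, Vega, 12, 18), (p3, 2006, Rae, Vega, 12, 36), (p3, 2009, Jo, Vega, 12, 18), (p3, 2009, Jo, Vega, 12, 36)}
Selection title != Gamma and bid <= 12: {(p3, 1993, Ada, Vega, 12, 18), (p3, 1993, Ada, Vega, 12, 36), (p3, 2006, Rae, Vega, 12, 18), (p3, 2006, Rae, Vega, 12, 36), (p3, 2009, Jo, Vega, 12, 18), (p3, 2009, Jo, Vega, 12, 36)}
π[mid, aname]: project onto (mid, aname) → {(18, Ada), (18, Jo), (18, Rae), (36, Ada), (36, Jo), (36, Rae)}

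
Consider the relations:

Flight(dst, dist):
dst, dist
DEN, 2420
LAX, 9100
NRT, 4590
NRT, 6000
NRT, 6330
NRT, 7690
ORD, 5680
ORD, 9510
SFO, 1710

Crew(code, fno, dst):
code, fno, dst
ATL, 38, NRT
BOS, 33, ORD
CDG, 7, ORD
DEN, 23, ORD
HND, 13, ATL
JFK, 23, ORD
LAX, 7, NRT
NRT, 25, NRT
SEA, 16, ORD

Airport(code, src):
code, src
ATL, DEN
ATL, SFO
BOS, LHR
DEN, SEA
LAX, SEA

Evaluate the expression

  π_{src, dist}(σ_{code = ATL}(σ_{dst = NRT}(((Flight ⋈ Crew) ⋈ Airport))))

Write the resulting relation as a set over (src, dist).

{(DEN, 4590), (DEN, 6000), (DEN, 6330), (DEN, 7690), (SFO, 4590), (SFO, 6000), (SFO, 6330), (SFO, 7690)}

Flight ⋈ Crew (natural join on dst): {(NRT, 4590, ATL, 38), (NRT, 4590, LAX, 7), (NRT, 4590, NRT, 25), (NRT, 6000, ATL, 38), (NRT, 6000, LAX, 7), (NRT, 6000, NRT, 25), (NRT, 6330, ATL, 38), (NRT, 6330, LAX, 7), (NRT, 6330, NRT, 25), (NRT, 7690, ATL, 38), (NRT, 7690, LAX, 7), (NRT, 7690, NRT, 25), (ORD, 5680, BOS, 33), (ORD, 5680, CDG, 7), (ORD, 5680, DEN, 23), (ORD, 5680, JFK, 23), (ORD, 5680, SEA, 16), (ORD, 9510, BOS, 33), (ORD, 9510, CDG, 7), (ORD, 9510, DEN, 23), (ORD, 9510, JFK, 23), (ORD, 9510, SEA, 16)}
(Flight ⋈ Crew) ⋈ Airport (natural join on code): {(NRT, 4590, ATL, 38, DEN), (NRT, 4590, ATL, 38, SFO), (NRT, 4590, LAX, 7, SEA), (NRT, 6000, ATL, 38, DEN), (NRT, 6000, ATL, 38, SFO), (NRT, 6000, LAX, 7, SEA), (NRT, 6330, ATL, 38, DEN), (NRT, 6330, ATL, 38, SFO), (NRT, 6330, LAX, 7, SEA), (NRT, 7690, ATL, 38, DEN), (NRT, 7690, ATL, 38, SFO), (NRT, 7690, LAX, 7, SEA), (ORD, 5680, BOS, 33, LHR), (ORD, 5680, DEN, 23, SEA), (ORD, 9510, BOS, 33, LHR), (ORD, 9510, DEN, 23, SEA)}
Selection dst = NRT: {(NRT, 4590, ATL, 38, DEN), (NRT, 4590, ATL, 38, SFO), (NRT, 4590, LAX, 7, SEA), (NRT, 6000, ATL, 38, DEN), (NRT, 6000, ATL, 38, SFO), (NRT, 6000, LAX, 7, SEA), (NRT, 6330, ATL, 38, DEN), (NRT, 6330, ATL, 38, SFO), (NRT, 6330, LAX, 7, SEA), (NRT, 7690, ATL, 38, DEN), (NRT, 7690, ATL, 38, SFO), (NRT, 7690, LAX, 7, SEA)}
Selection code = ATL: {(NRT, 4590, ATL, 38, DEN), (NRT, 4590, ATL, 38, SFO), (NRT, 6000, ATL, 38, DEN), (NRT, 6000, ATL, 38, SFO), (NRT, 6330, ATL, 38, DEN), (NRT, 6330, ATL, 38, SFO), (NRT, 7690, ATL, 38, DEN), (NRT, 7690, ATL, 38, SFO)}
π_{src, dist} gives {(DEN, 4590), (DEN, 6000), (DEN, 6330), (DEN, 7690), (SFO, 4590), (SFO, 6000), (SFO, 6330), (SFO, 7690)}.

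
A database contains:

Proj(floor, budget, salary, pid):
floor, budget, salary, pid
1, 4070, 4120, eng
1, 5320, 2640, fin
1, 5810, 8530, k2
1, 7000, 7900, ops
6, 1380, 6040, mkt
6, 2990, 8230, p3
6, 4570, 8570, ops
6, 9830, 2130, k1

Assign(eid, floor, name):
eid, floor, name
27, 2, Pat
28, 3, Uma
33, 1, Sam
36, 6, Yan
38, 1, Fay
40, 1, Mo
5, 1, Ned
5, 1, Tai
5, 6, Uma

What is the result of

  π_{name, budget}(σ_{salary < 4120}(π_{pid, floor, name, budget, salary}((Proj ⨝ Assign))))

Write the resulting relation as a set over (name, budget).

{(Fay, 5320), (Mo, 5320), (Ned, 5320), (Sam, 5320), (Tai, 5320), (Uma, 9830), (Yan, 9830)}

Proj ⋈ Assign (natural join on floor): {(1, 4070, 4120, eng, 33, Sam), (1, 4070, 4120, eng, 38, Fay), (1, 4070, 4120, eng, 40, Mo), (1, 4070, 4120, eng, 5, Ned), (1, 4070, 4120, eng, 5, Tai), (1, 5320, 2640, fin, 33, Sam), (1, 5320, 2640, fin, 38, Fay), (1, 5320, 2640, fin, 40, Mo), (1, 5320, 2640, fin, 5, Ned), (1, 5320, 2640, fin, 5, Tai), (1, 5810, 8530, k2, 33, Sam), (1, 5810, 8530, k2, 38, Fay), (1, 5810, 8530, k2, 40, Mo), (1, 5810, 8530, k2, 5, Ned), (1, 5810, 8530, k2, 5, Tai), (1, 7000, 7900, ops, 33, Sam), (1, 7000, 7900, ops, 38, Fay), (1, 7000, 7900, ops, 40, Mo), (1, 7000, 7900, ops, 5, Ned), (1, 7000, 7900, ops, 5, Tai), (6, 1380, 6040, mkt, 36, Yan), (6, 1380, 6040, mkt, 5, Uma), (6, 2990, 8230, p3, 36, Yan), (6, 2990, 8230, p3, 5, Uma), (6, 4570, 8570, ops, 36, Yan), (6, 4570, 8570, ops, 5, Uma), (6, 9830, 2130, k1, 36, Yan), (6, 9830, 2130, k1, 5, Uma)}
Projecting to pid, floor, name, budget, salary: {(eng, 1, Fay, 4070, 4120), (eng, 1, Mo, 4070, 4120), (eng, 1, Ned, 4070, 4120), (eng, 1, Sam, 4070, 4120), (eng, 1, Tai, 4070, 4120), (fin, 1, Fay, 5320, 2640), (fin, 1, Mo, 5320, 2640), (fin, 1, Ned, 5320, 2640), (fin, 1, Sam, 5320, 2640), (fin, 1, Tai, 5320, 2640), (k1, 6, Uma, 9830, 2130), (k1, 6, Yan, 9830, 2130), (k2, 1, Fay, 5810, 8530), (k2, 1, Mo, 5810, 8530), (k2, 1, Ned, 5810, 8530), (k2, 1, Sam, 5810, 8530), (k2, 1, Tai, 5810, 8530), (mkt, 6, Uma, 1380, 6040), (mkt, 6, Yan, 1380, 6040), (ops, 1, Fay, 7000, 7900), (ops, 1, Mo, 7000, 7900), (ops, 1, Ned, 7000, 7900), (ops, 1, Sam, 7000, 7900), (ops, 1, Tai, 7000, 7900), (ops, 6, Uma, 4570, 8570), (ops, 6, Yan, 4570, 8570), (p3, 6, Uma, 2990, 8230), (p3, 6, Yan, 2990, 8230)}
Apply σ_{salary < 4120}; surviving tuples: {(fin, 1, Fay, 5320, 2640), (fin, 1, Mo, 5320, 2640), (fin, 1, Ned, 5320, 2640), (fin, 1, Sam, 5320, 2640), (fin, 1, Tai, 5320, 2640), (k1, 6, Uma, 9830, 2130), (k1, 6, Yan, 9830, 2130)}
Projecting to name, budget: {(Fay, 5320), (Mo, 5320), (Ned, 5320), (Sam, 5320), (Tai, 5320), (Uma, 9830), (Yan, 9830)}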